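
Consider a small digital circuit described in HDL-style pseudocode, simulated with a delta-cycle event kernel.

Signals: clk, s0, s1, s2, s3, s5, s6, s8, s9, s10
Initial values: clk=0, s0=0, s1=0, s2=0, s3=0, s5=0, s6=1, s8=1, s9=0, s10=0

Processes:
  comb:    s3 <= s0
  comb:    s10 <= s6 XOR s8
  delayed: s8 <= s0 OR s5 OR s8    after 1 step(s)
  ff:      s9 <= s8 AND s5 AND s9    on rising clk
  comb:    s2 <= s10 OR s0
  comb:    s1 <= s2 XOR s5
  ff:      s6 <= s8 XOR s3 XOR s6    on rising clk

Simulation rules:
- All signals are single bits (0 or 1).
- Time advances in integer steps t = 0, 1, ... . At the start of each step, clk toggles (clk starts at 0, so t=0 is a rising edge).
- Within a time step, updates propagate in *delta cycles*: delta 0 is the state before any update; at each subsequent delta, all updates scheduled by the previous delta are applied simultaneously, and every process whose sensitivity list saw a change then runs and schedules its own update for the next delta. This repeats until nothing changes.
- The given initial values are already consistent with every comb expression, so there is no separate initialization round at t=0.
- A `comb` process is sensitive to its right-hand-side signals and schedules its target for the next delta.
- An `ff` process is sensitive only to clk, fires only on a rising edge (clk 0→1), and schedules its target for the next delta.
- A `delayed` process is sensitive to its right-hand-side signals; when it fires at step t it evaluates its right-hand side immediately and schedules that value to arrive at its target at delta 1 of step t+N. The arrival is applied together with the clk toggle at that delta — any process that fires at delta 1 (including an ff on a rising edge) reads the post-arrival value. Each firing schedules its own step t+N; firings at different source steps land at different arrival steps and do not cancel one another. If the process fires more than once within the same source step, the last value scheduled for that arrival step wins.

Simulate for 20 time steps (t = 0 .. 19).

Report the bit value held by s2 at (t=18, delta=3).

t0.Δ0 s1=0 s9=0 s10=0 clk=0 s8=1 s6=1 s0=0 s3=0 s5=0 s2=0
t0.Δ1 s1=0 s9=0 s10=0 clk=1 s8=1 s6=1 s0=0 s3=0 s5=0 s2=0
t0.Δ2 s1=0 s9=0 s10=0 clk=1 s8=1 s6=0 s0=0 s3=0 s5=0 s2=0
t0.Δ3 s1=0 s9=0 s10=1 clk=1 s8=1 s6=0 s0=0 s3=0 s5=0 s2=0
t0.Δ4 s1=0 s9=0 s10=1 clk=1 s8=1 s6=0 s0=0 s3=0 s5=0 s2=1
t0.Δ5 s1=1 s9=0 s10=1 clk=1 s8=1 s6=0 s0=0 s3=0 s5=0 s2=1
t1.Δ0 s1=1 s9=0 s10=1 clk=1 s8=1 s6=0 s0=0 s3=0 s5=0 s2=1
t1.Δ1 s1=1 s9=0 s10=1 clk=0 s8=1 s6=0 s0=0 s3=0 s5=0 s2=1
t2.Δ0 s1=1 s9=0 s10=1 clk=0 s8=1 s6=0 s0=0 s3=0 s5=0 s2=1
t2.Δ1 s1=1 s9=0 s10=1 clk=1 s8=1 s6=0 s0=0 s3=0 s5=0 s2=1
t2.Δ2 s1=1 s9=0 s10=1 clk=1 s8=1 s6=1 s0=0 s3=0 s5=0 s2=1
t2.Δ3 s1=1 s9=0 s10=0 clk=1 s8=1 s6=1 s0=0 s3=0 s5=0 s2=1
t2.Δ4 s1=1 s9=0 s10=0 clk=1 s8=1 s6=1 s0=0 s3=0 s5=0 s2=0
t2.Δ5 s1=0 s9=0 s10=0 clk=1 s8=1 s6=1 s0=0 s3=0 s5=0 s2=0
t3.Δ0 s1=0 s9=0 s10=0 clk=1 s8=1 s6=1 s0=0 s3=0 s5=0 s2=0
t3.Δ1 s1=0 s9=0 s10=0 clk=0 s8=1 s6=1 s0=0 s3=0 s5=0 s2=0
t4.Δ0 s1=0 s9=0 s10=0 clk=0 s8=1 s6=1 s0=0 s3=0 s5=0 s2=0
t4.Δ1 s1=0 s9=0 s10=0 clk=1 s8=1 s6=1 s0=0 s3=0 s5=0 s2=0
t4.Δ2 s1=0 s9=0 s10=0 clk=1 s8=1 s6=0 s0=0 s3=0 s5=0 s2=0
t4.Δ3 s1=0 s9=0 s10=1 clk=1 s8=1 s6=0 s0=0 s3=0 s5=0 s2=0
t4.Δ4 s1=0 s9=0 s10=1 clk=1 s8=1 s6=0 s0=0 s3=0 s5=0 s2=1
t4.Δ5 s1=1 s9=0 s10=1 clk=1 s8=1 s6=0 s0=0 s3=0 s5=0 s2=1
t5.Δ0 s1=1 s9=0 s10=1 clk=1 s8=1 s6=0 s0=0 s3=0 s5=0 s2=1
t5.Δ1 s1=1 s9=0 s10=1 clk=0 s8=1 s6=0 s0=0 s3=0 s5=0 s2=1
t6.Δ0 s1=1 s9=0 s10=1 clk=0 s8=1 s6=0 s0=0 s3=0 s5=0 s2=1
t6.Δ1 s1=1 s9=0 s10=1 clk=1 s8=1 s6=0 s0=0 s3=0 s5=0 s2=1
t6.Δ2 s1=1 s9=0 s10=1 clk=1 s8=1 s6=1 s0=0 s3=0 s5=0 s2=1
t6.Δ3 s1=1 s9=0 s10=0 clk=1 s8=1 s6=1 s0=0 s3=0 s5=0 s2=1
t6.Δ4 s1=1 s9=0 s10=0 clk=1 s8=1 s6=1 s0=0 s3=0 s5=0 s2=0
t6.Δ5 s1=0 s9=0 s10=0 clk=1 s8=1 s6=1 s0=0 s3=0 s5=0 s2=0
t7.Δ0 s1=0 s9=0 s10=0 clk=1 s8=1 s6=1 s0=0 s3=0 s5=0 s2=0
t7.Δ1 s1=0 s9=0 s10=0 clk=0 s8=1 s6=1 s0=0 s3=0 s5=0 s2=0
t8.Δ0 s1=0 s9=0 s10=0 clk=0 s8=1 s6=1 s0=0 s3=0 s5=0 s2=0
t8.Δ1 s1=0 s9=0 s10=0 clk=1 s8=1 s6=1 s0=0 s3=0 s5=0 s2=0
t8.Δ2 s1=0 s9=0 s10=0 clk=1 s8=1 s6=0 s0=0 s3=0 s5=0 s2=0
t8.Δ3 s1=0 s9=0 s10=1 clk=1 s8=1 s6=0 s0=0 s3=0 s5=0 s2=0
t8.Δ4 s1=0 s9=0 s10=1 clk=1 s8=1 s6=0 s0=0 s3=0 s5=0 s2=1
t8.Δ5 s1=1 s9=0 s10=1 clk=1 s8=1 s6=0 s0=0 s3=0 s5=0 s2=1
t9.Δ0 s1=1 s9=0 s10=1 clk=1 s8=1 s6=0 s0=0 s3=0 s5=0 s2=1
t9.Δ1 s1=1 s9=0 s10=1 clk=0 s8=1 s6=0 s0=0 s3=0 s5=0 s2=1
t10.Δ0 s1=1 s9=0 s10=1 clk=0 s8=1 s6=0 s0=0 s3=0 s5=0 s2=1
t10.Δ1 s1=1 s9=0 s10=1 clk=1 s8=1 s6=0 s0=0 s3=0 s5=0 s2=1
t10.Δ2 s1=1 s9=0 s10=1 clk=1 s8=1 s6=1 s0=0 s3=0 s5=0 s2=1
t10.Δ3 s1=1 s9=0 s10=0 clk=1 s8=1 s6=1 s0=0 s3=0 s5=0 s2=1
t10.Δ4 s1=1 s9=0 s10=0 clk=1 s8=1 s6=1 s0=0 s3=0 s5=0 s2=0
t10.Δ5 s1=0 s9=0 s10=0 clk=1 s8=1 s6=1 s0=0 s3=0 s5=0 s2=0
t11.Δ0 s1=0 s9=0 s10=0 clk=1 s8=1 s6=1 s0=0 s3=0 s5=0 s2=0
t11.Δ1 s1=0 s9=0 s10=0 clk=0 s8=1 s6=1 s0=0 s3=0 s5=0 s2=0
t12.Δ0 s1=0 s9=0 s10=0 clk=0 s8=1 s6=1 s0=0 s3=0 s5=0 s2=0
t12.Δ1 s1=0 s9=0 s10=0 clk=1 s8=1 s6=1 s0=0 s3=0 s5=0 s2=0
t12.Δ2 s1=0 s9=0 s10=0 clk=1 s8=1 s6=0 s0=0 s3=0 s5=0 s2=0
t12.Δ3 s1=0 s9=0 s10=1 clk=1 s8=1 s6=0 s0=0 s3=0 s5=0 s2=0
t12.Δ4 s1=0 s9=0 s10=1 clk=1 s8=1 s6=0 s0=0 s3=0 s5=0 s2=1
t12.Δ5 s1=1 s9=0 s10=1 clk=1 s8=1 s6=0 s0=0 s3=0 s5=0 s2=1
t13.Δ0 s1=1 s9=0 s10=1 clk=1 s8=1 s6=0 s0=0 s3=0 s5=0 s2=1
t13.Δ1 s1=1 s9=0 s10=1 clk=0 s8=1 s6=0 s0=0 s3=0 s5=0 s2=1
t14.Δ0 s1=1 s9=0 s10=1 clk=0 s8=1 s6=0 s0=0 s3=0 s5=0 s2=1
t14.Δ1 s1=1 s9=0 s10=1 clk=1 s8=1 s6=0 s0=0 s3=0 s5=0 s2=1
t14.Δ2 s1=1 s9=0 s10=1 clk=1 s8=1 s6=1 s0=0 s3=0 s5=0 s2=1
t14.Δ3 s1=1 s9=0 s10=0 clk=1 s8=1 s6=1 s0=0 s3=0 s5=0 s2=1
t14.Δ4 s1=1 s9=0 s10=0 clk=1 s8=1 s6=1 s0=0 s3=0 s5=0 s2=0
t14.Δ5 s1=0 s9=0 s10=0 clk=1 s8=1 s6=1 s0=0 s3=0 s5=0 s2=0
t15.Δ0 s1=0 s9=0 s10=0 clk=1 s8=1 s6=1 s0=0 s3=0 s5=0 s2=0
t15.Δ1 s1=0 s9=0 s10=0 clk=0 s8=1 s6=1 s0=0 s3=0 s5=0 s2=0
t16.Δ0 s1=0 s9=0 s10=0 clk=0 s8=1 s6=1 s0=0 s3=0 s5=0 s2=0
t16.Δ1 s1=0 s9=0 s10=0 clk=1 s8=1 s6=1 s0=0 s3=0 s5=0 s2=0
t16.Δ2 s1=0 s9=0 s10=0 clk=1 s8=1 s6=0 s0=0 s3=0 s5=0 s2=0
t16.Δ3 s1=0 s9=0 s10=1 clk=1 s8=1 s6=0 s0=0 s3=0 s5=0 s2=0
t16.Δ4 s1=0 s9=0 s10=1 clk=1 s8=1 s6=0 s0=0 s3=0 s5=0 s2=1
t16.Δ5 s1=1 s9=0 s10=1 clk=1 s8=1 s6=0 s0=0 s3=0 s5=0 s2=1
t17.Δ0 s1=1 s9=0 s10=1 clk=1 s8=1 s6=0 s0=0 s3=0 s5=0 s2=1
t17.Δ1 s1=1 s9=0 s10=1 clk=0 s8=1 s6=0 s0=0 s3=0 s5=0 s2=1
t18.Δ0 s1=1 s9=0 s10=1 clk=0 s8=1 s6=0 s0=0 s3=0 s5=0 s2=1
t18.Δ1 s1=1 s9=0 s10=1 clk=1 s8=1 s6=0 s0=0 s3=0 s5=0 s2=1
t18.Δ2 s1=1 s9=0 s10=1 clk=1 s8=1 s6=1 s0=0 s3=0 s5=0 s2=1
t18.Δ3 s1=1 s9=0 s10=0 clk=1 s8=1 s6=1 s0=0 s3=0 s5=0 s2=1
t18.Δ4 s1=1 s9=0 s10=0 clk=1 s8=1 s6=1 s0=0 s3=0 s5=0 s2=0
t18.Δ5 s1=0 s9=0 s10=0 clk=1 s8=1 s6=1 s0=0 s3=0 s5=0 s2=0
t19.Δ0 s1=0 s9=0 s10=0 clk=1 s8=1 s6=1 s0=0 s3=0 s5=0 s2=0
t19.Δ1 s1=0 s9=0 s10=0 clk=0 s8=1 s6=1 s0=0 s3=0 s5=0 s2=0

1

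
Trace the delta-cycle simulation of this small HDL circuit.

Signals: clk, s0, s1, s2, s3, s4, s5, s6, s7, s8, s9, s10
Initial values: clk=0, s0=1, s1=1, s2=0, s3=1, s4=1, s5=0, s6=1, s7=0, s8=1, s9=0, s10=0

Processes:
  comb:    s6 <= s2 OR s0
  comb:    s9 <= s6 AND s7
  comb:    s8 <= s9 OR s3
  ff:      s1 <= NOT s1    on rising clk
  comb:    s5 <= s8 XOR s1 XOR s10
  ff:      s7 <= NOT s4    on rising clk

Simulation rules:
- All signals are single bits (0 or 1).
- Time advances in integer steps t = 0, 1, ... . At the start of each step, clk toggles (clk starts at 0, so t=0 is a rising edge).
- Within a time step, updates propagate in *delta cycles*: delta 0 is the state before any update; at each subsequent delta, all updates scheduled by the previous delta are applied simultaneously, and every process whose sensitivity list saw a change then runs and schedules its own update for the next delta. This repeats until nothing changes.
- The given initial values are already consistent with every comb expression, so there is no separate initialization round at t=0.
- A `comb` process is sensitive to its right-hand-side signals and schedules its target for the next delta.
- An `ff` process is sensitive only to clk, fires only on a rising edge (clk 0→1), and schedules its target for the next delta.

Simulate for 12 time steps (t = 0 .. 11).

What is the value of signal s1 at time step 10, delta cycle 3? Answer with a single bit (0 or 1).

1

t0.Δ0 s10=0 s6=1 s5=0 s0=1 s9=0 s2=0 s7=0 s1=1 clk=0 s3=1 s4=1 s8=1
t0.Δ1 s10=0 s6=1 s5=0 s0=1 s9=0 s2=0 s7=0 s1=1 clk=1 s3=1 s4=1 s8=1
t0.Δ2 s10=0 s6=1 s5=0 s0=1 s9=0 s2=0 s7=0 s1=0 clk=1 s3=1 s4=1 s8=1
t0.Δ3 s10=0 s6=1 s5=1 s0=1 s9=0 s2=0 s7=0 s1=0 clk=1 s3=1 s4=1 s8=1
t1.Δ0 s10=0 s6=1 s5=1 s0=1 s9=0 s2=0 s7=0 s1=0 clk=1 s3=1 s4=1 s8=1
t1.Δ1 s10=0 s6=1 s5=1 s0=1 s9=0 s2=0 s7=0 s1=0 clk=0 s3=1 s4=1 s8=1
t2.Δ0 s10=0 s6=1 s5=1 s0=1 s9=0 s2=0 s7=0 s1=0 clk=0 s3=1 s4=1 s8=1
t2.Δ1 s10=0 s6=1 s5=1 s0=1 s9=0 s2=0 s7=0 s1=0 clk=1 s3=1 s4=1 s8=1
t2.Δ2 s10=0 s6=1 s5=1 s0=1 s9=0 s2=0 s7=0 s1=1 clk=1 s3=1 s4=1 s8=1
t2.Δ3 s10=0 s6=1 s5=0 s0=1 s9=0 s2=0 s7=0 s1=1 clk=1 s3=1 s4=1 s8=1
t3.Δ0 s10=0 s6=1 s5=0 s0=1 s9=0 s2=0 s7=0 s1=1 clk=1 s3=1 s4=1 s8=1
t3.Δ1 s10=0 s6=1 s5=0 s0=1 s9=0 s2=0 s7=0 s1=1 clk=0 s3=1 s4=1 s8=1
t4.Δ0 s10=0 s6=1 s5=0 s0=1 s9=0 s2=0 s7=0 s1=1 clk=0 s3=1 s4=1 s8=1
t4.Δ1 s10=0 s6=1 s5=0 s0=1 s9=0 s2=0 s7=0 s1=1 clk=1 s3=1 s4=1 s8=1
t4.Δ2 s10=0 s6=1 s5=0 s0=1 s9=0 s2=0 s7=0 s1=0 clk=1 s3=1 s4=1 s8=1
t4.Δ3 s10=0 s6=1 s5=1 s0=1 s9=0 s2=0 s7=0 s1=0 clk=1 s3=1 s4=1 s8=1
t5.Δ0 s10=0 s6=1 s5=1 s0=1 s9=0 s2=0 s7=0 s1=0 clk=1 s3=1 s4=1 s8=1
t5.Δ1 s10=0 s6=1 s5=1 s0=1 s9=0 s2=0 s7=0 s1=0 clk=0 s3=1 s4=1 s8=1
t6.Δ0 s10=0 s6=1 s5=1 s0=1 s9=0 s2=0 s7=0 s1=0 clk=0 s3=1 s4=1 s8=1
t6.Δ1 s10=0 s6=1 s5=1 s0=1 s9=0 s2=0 s7=0 s1=0 clk=1 s3=1 s4=1 s8=1
t6.Δ2 s10=0 s6=1 s5=1 s0=1 s9=0 s2=0 s7=0 s1=1 clk=1 s3=1 s4=1 s8=1
t6.Δ3 s10=0 s6=1 s5=0 s0=1 s9=0 s2=0 s7=0 s1=1 clk=1 s3=1 s4=1 s8=1
t7.Δ0 s10=0 s6=1 s5=0 s0=1 s9=0 s2=0 s7=0 s1=1 clk=1 s3=1 s4=1 s8=1
t7.Δ1 s10=0 s6=1 s5=0 s0=1 s9=0 s2=0 s7=0 s1=1 clk=0 s3=1 s4=1 s8=1
t8.Δ0 s10=0 s6=1 s5=0 s0=1 s9=0 s2=0 s7=0 s1=1 clk=0 s3=1 s4=1 s8=1
t8.Δ1 s10=0 s6=1 s5=0 s0=1 s9=0 s2=0 s7=0 s1=1 clk=1 s3=1 s4=1 s8=1
t8.Δ2 s10=0 s6=1 s5=0 s0=1 s9=0 s2=0 s7=0 s1=0 clk=1 s3=1 s4=1 s8=1
t8.Δ3 s10=0 s6=1 s5=1 s0=1 s9=0 s2=0 s7=0 s1=0 clk=1 s3=1 s4=1 s8=1
t9.Δ0 s10=0 s6=1 s5=1 s0=1 s9=0 s2=0 s7=0 s1=0 clk=1 s3=1 s4=1 s8=1
t9.Δ1 s10=0 s6=1 s5=1 s0=1 s9=0 s2=0 s7=0 s1=0 clk=0 s3=1 s4=1 s8=1
t10.Δ0 s10=0 s6=1 s5=1 s0=1 s9=0 s2=0 s7=0 s1=0 clk=0 s3=1 s4=1 s8=1
t10.Δ1 s10=0 s6=1 s5=1 s0=1 s9=0 s2=0 s7=0 s1=0 clk=1 s3=1 s4=1 s8=1
t10.Δ2 s10=0 s6=1 s5=1 s0=1 s9=0 s2=0 s7=0 s1=1 clk=1 s3=1 s4=1 s8=1
t10.Δ3 s10=0 s6=1 s5=0 s0=1 s9=0 s2=0 s7=0 s1=1 clk=1 s3=1 s4=1 s8=1
t11.Δ0 s10=0 s6=1 s5=0 s0=1 s9=0 s2=0 s7=0 s1=1 clk=1 s3=1 s4=1 s8=1
t11.Δ1 s10=0 s6=1 s5=0 s0=1 s9=0 s2=0 s7=0 s1=1 clk=0 s3=1 s4=1 s8=1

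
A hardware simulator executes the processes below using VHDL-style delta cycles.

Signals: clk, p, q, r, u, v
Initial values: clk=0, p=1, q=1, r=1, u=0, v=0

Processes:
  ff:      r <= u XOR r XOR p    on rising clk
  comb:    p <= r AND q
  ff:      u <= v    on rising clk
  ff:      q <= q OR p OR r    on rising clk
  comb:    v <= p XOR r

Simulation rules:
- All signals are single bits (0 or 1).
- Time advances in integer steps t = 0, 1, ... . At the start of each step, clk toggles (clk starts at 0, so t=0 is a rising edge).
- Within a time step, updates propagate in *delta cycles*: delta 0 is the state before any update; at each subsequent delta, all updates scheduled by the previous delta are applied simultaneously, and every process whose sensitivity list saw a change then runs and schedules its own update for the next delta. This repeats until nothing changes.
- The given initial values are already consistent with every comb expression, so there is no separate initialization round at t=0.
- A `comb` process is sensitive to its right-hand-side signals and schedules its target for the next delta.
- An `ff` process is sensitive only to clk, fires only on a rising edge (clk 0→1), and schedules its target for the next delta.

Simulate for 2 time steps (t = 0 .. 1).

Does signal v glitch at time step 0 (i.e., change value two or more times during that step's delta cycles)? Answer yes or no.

yes

t=0 Δ0: q=1 p=1 v=0 u=0 clk=0 r=1
  Δ1: clk:0→1
  Δ2: r:1→0
  Δ3: p:1→0, v:0→1
  Δ4: v:1→0
  (4Δ to stable)
t=1 Δ0: q=1 p=0 v=0 u=0 clk=1 r=0
  Δ1: clk:1→0
  (1Δ to stable)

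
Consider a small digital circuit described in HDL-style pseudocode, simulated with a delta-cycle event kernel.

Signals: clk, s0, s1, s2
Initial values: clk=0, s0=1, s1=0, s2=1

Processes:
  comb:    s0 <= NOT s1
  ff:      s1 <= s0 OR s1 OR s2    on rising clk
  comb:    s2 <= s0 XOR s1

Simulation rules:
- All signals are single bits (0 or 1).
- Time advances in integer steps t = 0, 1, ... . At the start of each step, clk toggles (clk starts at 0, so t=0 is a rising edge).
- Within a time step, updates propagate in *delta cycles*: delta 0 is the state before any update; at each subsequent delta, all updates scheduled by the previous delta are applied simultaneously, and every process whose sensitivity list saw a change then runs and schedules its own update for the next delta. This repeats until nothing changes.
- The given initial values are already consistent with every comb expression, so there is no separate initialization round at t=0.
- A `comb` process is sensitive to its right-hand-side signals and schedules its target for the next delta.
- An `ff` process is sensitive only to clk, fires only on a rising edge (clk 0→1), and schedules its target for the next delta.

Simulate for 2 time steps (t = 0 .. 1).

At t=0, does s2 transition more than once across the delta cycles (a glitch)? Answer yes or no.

yes

[bits: s1,s2,s0,clk]
t=0: Δ0=0110 Δ1=0111 Δ2=1111 Δ3=1001 Δ4=1101 | 4Δ
t=1: Δ0=1101 Δ1=1100 | 1Δ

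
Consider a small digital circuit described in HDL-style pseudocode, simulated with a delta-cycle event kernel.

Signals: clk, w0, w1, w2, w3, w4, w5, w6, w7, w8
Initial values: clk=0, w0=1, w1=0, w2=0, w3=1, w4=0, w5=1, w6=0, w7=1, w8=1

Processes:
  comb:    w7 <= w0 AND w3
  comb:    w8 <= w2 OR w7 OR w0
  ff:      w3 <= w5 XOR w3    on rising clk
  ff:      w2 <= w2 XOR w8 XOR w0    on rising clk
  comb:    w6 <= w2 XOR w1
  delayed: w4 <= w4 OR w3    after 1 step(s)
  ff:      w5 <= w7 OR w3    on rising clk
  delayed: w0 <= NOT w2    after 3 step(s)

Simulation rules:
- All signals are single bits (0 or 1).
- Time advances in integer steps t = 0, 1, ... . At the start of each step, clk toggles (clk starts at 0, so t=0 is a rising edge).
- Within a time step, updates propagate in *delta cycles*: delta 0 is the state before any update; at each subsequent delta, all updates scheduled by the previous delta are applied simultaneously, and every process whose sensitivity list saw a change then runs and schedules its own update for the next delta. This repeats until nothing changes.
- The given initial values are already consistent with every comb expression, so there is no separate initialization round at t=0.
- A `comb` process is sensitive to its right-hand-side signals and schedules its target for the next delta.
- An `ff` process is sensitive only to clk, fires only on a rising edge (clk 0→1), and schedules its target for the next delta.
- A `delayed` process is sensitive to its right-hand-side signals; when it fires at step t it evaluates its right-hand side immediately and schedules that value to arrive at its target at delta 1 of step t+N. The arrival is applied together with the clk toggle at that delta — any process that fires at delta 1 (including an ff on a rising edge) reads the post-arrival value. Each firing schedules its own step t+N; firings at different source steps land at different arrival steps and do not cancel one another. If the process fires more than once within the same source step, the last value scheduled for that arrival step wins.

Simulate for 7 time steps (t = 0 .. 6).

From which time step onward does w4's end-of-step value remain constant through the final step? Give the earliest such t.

[bits: w7,w6,w8,w4,w2,clk,w5,w1,w0,w3]
t=0: Δ0=1010001011 Δ1=1010011011 Δ2=1010011010 Δ3=0010011010 | 3Δ
t=1: Δ0=0010011010 Δ1=0010001010 | 1Δ
t=2: Δ0=0010001010 Δ1=0010011010 Δ2=0010010011 Δ3=1010010011 | 3Δ
t=3: Δ0=1010010011 Δ1=1011000011 | 1Δ
t=4: Δ0=1011000011 Δ1=1011010011 Δ2=1011011011 | 2Δ
t=5: Δ0=1011011011 Δ1=1011001011 | 1Δ
t=6: Δ0=1011001011 Δ1=1011011011 Δ2=1011011010 Δ3=0011011010 | 3Δ

3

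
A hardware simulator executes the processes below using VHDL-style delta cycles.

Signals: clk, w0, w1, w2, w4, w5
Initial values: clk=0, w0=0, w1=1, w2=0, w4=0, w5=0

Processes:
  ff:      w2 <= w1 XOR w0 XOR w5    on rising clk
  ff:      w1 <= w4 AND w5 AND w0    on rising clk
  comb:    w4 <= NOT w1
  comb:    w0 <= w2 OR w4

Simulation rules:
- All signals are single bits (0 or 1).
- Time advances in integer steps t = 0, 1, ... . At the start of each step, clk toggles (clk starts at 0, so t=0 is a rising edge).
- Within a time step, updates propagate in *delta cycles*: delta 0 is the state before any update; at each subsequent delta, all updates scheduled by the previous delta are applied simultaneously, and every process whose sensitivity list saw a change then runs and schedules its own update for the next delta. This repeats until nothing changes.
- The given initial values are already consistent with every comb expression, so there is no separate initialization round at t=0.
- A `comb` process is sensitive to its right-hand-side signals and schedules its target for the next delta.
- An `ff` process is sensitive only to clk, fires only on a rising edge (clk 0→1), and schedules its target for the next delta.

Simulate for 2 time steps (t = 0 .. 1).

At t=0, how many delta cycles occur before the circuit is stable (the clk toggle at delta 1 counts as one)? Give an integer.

3

t=0 Δ0: clk=0 w1=1 w0=0 w5=0 w4=0 w2=0
  Δ1: clk:0→1
  Δ2: w1:1→0, w2:0→1
  Δ3: w0:0→1, w4:0→1
  (3Δ to stable)
t=1 Δ0: clk=1 w1=0 w0=1 w5=0 w4=1 w2=1
  Δ1: clk:1→0
  (1Δ to stable)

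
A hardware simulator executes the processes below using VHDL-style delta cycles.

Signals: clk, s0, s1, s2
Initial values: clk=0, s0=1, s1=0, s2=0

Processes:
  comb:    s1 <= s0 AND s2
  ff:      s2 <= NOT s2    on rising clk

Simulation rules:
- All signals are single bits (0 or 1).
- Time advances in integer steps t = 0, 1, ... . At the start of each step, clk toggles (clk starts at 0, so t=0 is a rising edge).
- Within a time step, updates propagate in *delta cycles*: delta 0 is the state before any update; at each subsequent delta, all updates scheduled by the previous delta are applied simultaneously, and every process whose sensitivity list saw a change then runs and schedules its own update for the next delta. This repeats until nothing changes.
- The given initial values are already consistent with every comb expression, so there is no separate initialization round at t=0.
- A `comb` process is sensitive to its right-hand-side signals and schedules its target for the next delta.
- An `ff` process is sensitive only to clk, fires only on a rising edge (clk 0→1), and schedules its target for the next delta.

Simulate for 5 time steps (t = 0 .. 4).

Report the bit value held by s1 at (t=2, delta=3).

t=0 Δ0: clk=0 s0=1 s1=0 s2=0
  Δ1: clk:0→1
  Δ2: s2:0→1
  Δ3: s1:0→1
  (3Δ to stable)
t=1 Δ0: clk=1 s0=1 s1=1 s2=1
  Δ1: clk:1→0
  (1Δ to stable)
t=2 Δ0: clk=0 s0=1 s1=1 s2=1
  Δ1: clk:0→1
  Δ2: s2:1→0
  Δ3: s1:1→0
  (3Δ to stable)
t=3 Δ0: clk=1 s0=1 s1=0 s2=0
  Δ1: clk:1→0
  (1Δ to stable)
t=4 Δ0: clk=0 s0=1 s1=0 s2=0
  Δ1: clk:0→1
  Δ2: s2:0→1
  Δ3: s1:0→1
  (3Δ to stable)

0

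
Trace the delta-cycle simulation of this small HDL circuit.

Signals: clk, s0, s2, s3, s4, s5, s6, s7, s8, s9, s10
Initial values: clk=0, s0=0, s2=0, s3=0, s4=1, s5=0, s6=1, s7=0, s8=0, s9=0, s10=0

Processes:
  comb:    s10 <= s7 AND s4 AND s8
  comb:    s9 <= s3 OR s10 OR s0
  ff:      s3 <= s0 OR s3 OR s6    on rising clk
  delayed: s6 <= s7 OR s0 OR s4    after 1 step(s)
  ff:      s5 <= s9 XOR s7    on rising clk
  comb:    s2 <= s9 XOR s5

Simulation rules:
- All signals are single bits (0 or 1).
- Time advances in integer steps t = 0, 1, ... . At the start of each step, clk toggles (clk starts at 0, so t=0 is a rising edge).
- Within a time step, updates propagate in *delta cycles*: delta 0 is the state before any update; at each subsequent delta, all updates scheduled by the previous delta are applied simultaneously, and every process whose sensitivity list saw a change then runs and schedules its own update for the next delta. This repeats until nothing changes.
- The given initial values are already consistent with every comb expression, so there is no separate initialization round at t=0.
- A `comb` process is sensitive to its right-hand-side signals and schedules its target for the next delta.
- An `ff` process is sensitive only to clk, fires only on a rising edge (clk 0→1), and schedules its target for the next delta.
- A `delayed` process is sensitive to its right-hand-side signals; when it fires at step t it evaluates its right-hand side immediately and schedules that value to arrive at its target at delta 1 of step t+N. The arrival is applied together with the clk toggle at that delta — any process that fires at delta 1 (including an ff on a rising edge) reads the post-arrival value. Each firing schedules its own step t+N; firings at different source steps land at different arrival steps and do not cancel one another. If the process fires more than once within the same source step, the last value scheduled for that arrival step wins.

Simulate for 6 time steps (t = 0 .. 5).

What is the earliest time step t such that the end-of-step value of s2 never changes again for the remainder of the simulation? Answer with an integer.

t0.Δ0 s9=0 s5=0 s2=0 s7=0 s4=1 s6=1 s8=0 s0=0 s10=0 clk=0 s3=0
t0.Δ1 s9=0 s5=0 s2=0 s7=0 s4=1 s6=1 s8=0 s0=0 s10=0 clk=1 s3=0
t0.Δ2 s9=0 s5=0 s2=0 s7=0 s4=1 s6=1 s8=0 s0=0 s10=0 clk=1 s3=1
t0.Δ3 s9=1 s5=0 s2=0 s7=0 s4=1 s6=1 s8=0 s0=0 s10=0 clk=1 s3=1
t0.Δ4 s9=1 s5=0 s2=1 s7=0 s4=1 s6=1 s8=0 s0=0 s10=0 clk=1 s3=1
t1.Δ0 s9=1 s5=0 s2=1 s7=0 s4=1 s6=1 s8=0 s0=0 s10=0 clk=1 s3=1
t1.Δ1 s9=1 s5=0 s2=1 s7=0 s4=1 s6=1 s8=0 s0=0 s10=0 clk=0 s3=1
t2.Δ0 s9=1 s5=0 s2=1 s7=0 s4=1 s6=1 s8=0 s0=0 s10=0 clk=0 s3=1
t2.Δ1 s9=1 s5=0 s2=1 s7=0 s4=1 s6=1 s8=0 s0=0 s10=0 clk=1 s3=1
t2.Δ2 s9=1 s5=1 s2=1 s7=0 s4=1 s6=1 s8=0 s0=0 s10=0 clk=1 s3=1
t2.Δ3 s9=1 s5=1 s2=0 s7=0 s4=1 s6=1 s8=0 s0=0 s10=0 clk=1 s3=1
t3.Δ0 s9=1 s5=1 s2=0 s7=0 s4=1 s6=1 s8=0 s0=0 s10=0 clk=1 s3=1
t3.Δ1 s9=1 s5=1 s2=0 s7=0 s4=1 s6=1 s8=0 s0=0 s10=0 clk=0 s3=1
t4.Δ0 s9=1 s5=1 s2=0 s7=0 s4=1 s6=1 s8=0 s0=0 s10=0 clk=0 s3=1
t4.Δ1 s9=1 s5=1 s2=0 s7=0 s4=1 s6=1 s8=0 s0=0 s10=0 clk=1 s3=1
t5.Δ0 s9=1 s5=1 s2=0 s7=0 s4=1 s6=1 s8=0 s0=0 s10=0 clk=1 s3=1
t5.Δ1 s9=1 s5=1 s2=0 s7=0 s4=1 s6=1 s8=0 s0=0 s10=0 clk=0 s3=1

2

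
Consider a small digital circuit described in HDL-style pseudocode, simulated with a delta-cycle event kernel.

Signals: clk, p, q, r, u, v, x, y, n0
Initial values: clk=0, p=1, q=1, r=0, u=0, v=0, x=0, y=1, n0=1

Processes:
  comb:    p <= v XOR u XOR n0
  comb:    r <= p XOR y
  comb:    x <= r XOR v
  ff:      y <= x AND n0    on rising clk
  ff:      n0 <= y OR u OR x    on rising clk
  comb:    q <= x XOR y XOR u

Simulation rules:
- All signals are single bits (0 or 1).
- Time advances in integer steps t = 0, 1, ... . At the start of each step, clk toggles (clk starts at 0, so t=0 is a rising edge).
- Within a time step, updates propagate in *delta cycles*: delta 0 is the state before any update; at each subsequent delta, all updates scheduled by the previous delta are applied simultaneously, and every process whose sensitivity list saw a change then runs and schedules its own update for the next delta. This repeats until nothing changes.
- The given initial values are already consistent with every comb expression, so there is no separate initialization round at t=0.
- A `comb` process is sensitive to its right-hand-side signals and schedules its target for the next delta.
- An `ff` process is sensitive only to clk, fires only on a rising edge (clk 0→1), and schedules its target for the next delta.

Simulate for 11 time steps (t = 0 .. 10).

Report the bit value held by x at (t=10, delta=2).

t0.Δ0 clk=0 r=0 q=1 x=0 u=0 n0=1 p=1 v=0 y=1
t0.Δ1 clk=1 r=0 q=1 x=0 u=0 n0=1 p=1 v=0 y=1
t0.Δ2 clk=1 r=0 q=1 x=0 u=0 n0=1 p=1 v=0 y=0
t0.Δ3 clk=1 r=1 q=0 x=0 u=0 n0=1 p=1 v=0 y=0
t0.Δ4 clk=1 r=1 q=0 x=1 u=0 n0=1 p=1 v=0 y=0
t0.Δ5 clk=1 r=1 q=1 x=1 u=0 n0=1 p=1 v=0 y=0
t1.Δ0 clk=1 r=1 q=1 x=1 u=0 n0=1 p=1 v=0 y=0
t1.Δ1 clk=0 r=1 q=1 x=1 u=0 n0=1 p=1 v=0 y=0
t2.Δ0 clk=0 r=1 q=1 x=1 u=0 n0=1 p=1 v=0 y=0
t2.Δ1 clk=1 r=1 q=1 x=1 u=0 n0=1 p=1 v=0 y=0
t2.Δ2 clk=1 r=1 q=1 x=1 u=0 n0=1 p=1 v=0 y=1
t2.Δ3 clk=1 r=0 q=0 x=1 u=0 n0=1 p=1 v=0 y=1
t2.Δ4 clk=1 r=0 q=0 x=0 u=0 n0=1 p=1 v=0 y=1
t2.Δ5 clk=1 r=0 q=1 x=0 u=0 n0=1 p=1 v=0 y=1
t3.Δ0 clk=1 r=0 q=1 x=0 u=0 n0=1 p=1 v=0 y=1
t3.Δ1 clk=0 r=0 q=1 x=0 u=0 n0=1 p=1 v=0 y=1
t4.Δ0 clk=0 r=0 q=1 x=0 u=0 n0=1 p=1 v=0 y=1
t4.Δ1 clk=1 r=0 q=1 x=0 u=0 n0=1 p=1 v=0 y=1
t4.Δ2 clk=1 r=0 q=1 x=0 u=0 n0=1 p=1 v=0 y=0
t4.Δ3 clk=1 r=1 q=0 x=0 u=0 n0=1 p=1 v=0 y=0
t4.Δ4 clk=1 r=1 q=0 x=1 u=0 n0=1 p=1 v=0 y=0
t4.Δ5 clk=1 r=1 q=1 x=1 u=0 n0=1 p=1 v=0 y=0
t5.Δ0 clk=1 r=1 q=1 x=1 u=0 n0=1 p=1 v=0 y=0
t5.Δ1 clk=0 r=1 q=1 x=1 u=0 n0=1 p=1 v=0 y=0
t6.Δ0 clk=0 r=1 q=1 x=1 u=0 n0=1 p=1 v=0 y=0
t6.Δ1 clk=1 r=1 q=1 x=1 u=0 n0=1 p=1 v=0 y=0
t6.Δ2 clk=1 r=1 q=1 x=1 u=0 n0=1 p=1 v=0 y=1
t6.Δ3 clk=1 r=0 q=0 x=1 u=0 n0=1 p=1 v=0 y=1
t6.Δ4 clk=1 r=0 q=0 x=0 u=0 n0=1 p=1 v=0 y=1
t6.Δ5 clk=1 r=0 q=1 x=0 u=0 n0=1 p=1 v=0 y=1
t7.Δ0 clk=1 r=0 q=1 x=0 u=0 n0=1 p=1 v=0 y=1
t7.Δ1 clk=0 r=0 q=1 x=0 u=0 n0=1 p=1 v=0 y=1
t8.Δ0 clk=0 r=0 q=1 x=0 u=0 n0=1 p=1 v=0 y=1
t8.Δ1 clk=1 r=0 q=1 x=0 u=0 n0=1 p=1 v=0 y=1
t8.Δ2 clk=1 r=0 q=1 x=0 u=0 n0=1 p=1 v=0 y=0
t8.Δ3 clk=1 r=1 q=0 x=0 u=0 n0=1 p=1 v=0 y=0
t8.Δ4 clk=1 r=1 q=0 x=1 u=0 n0=1 p=1 v=0 y=0
t8.Δ5 clk=1 r=1 q=1 x=1 u=0 n0=1 p=1 v=0 y=0
t9.Δ0 clk=1 r=1 q=1 x=1 u=0 n0=1 p=1 v=0 y=0
t9.Δ1 clk=0 r=1 q=1 x=1 u=0 n0=1 p=1 v=0 y=0
t10.Δ0 clk=0 r=1 q=1 x=1 u=0 n0=1 p=1 v=0 y=0
t10.Δ1 clk=1 r=1 q=1 x=1 u=0 n0=1 p=1 v=0 y=0
t10.Δ2 clk=1 r=1 q=1 x=1 u=0 n0=1 p=1 v=0 y=1
t10.Δ3 clk=1 r=0 q=0 x=1 u=0 n0=1 p=1 v=0 y=1
t10.Δ4 clk=1 r=0 q=0 x=0 u=0 n0=1 p=1 v=0 y=1
t10.Δ5 clk=1 r=0 q=1 x=0 u=0 n0=1 p=1 v=0 y=1

1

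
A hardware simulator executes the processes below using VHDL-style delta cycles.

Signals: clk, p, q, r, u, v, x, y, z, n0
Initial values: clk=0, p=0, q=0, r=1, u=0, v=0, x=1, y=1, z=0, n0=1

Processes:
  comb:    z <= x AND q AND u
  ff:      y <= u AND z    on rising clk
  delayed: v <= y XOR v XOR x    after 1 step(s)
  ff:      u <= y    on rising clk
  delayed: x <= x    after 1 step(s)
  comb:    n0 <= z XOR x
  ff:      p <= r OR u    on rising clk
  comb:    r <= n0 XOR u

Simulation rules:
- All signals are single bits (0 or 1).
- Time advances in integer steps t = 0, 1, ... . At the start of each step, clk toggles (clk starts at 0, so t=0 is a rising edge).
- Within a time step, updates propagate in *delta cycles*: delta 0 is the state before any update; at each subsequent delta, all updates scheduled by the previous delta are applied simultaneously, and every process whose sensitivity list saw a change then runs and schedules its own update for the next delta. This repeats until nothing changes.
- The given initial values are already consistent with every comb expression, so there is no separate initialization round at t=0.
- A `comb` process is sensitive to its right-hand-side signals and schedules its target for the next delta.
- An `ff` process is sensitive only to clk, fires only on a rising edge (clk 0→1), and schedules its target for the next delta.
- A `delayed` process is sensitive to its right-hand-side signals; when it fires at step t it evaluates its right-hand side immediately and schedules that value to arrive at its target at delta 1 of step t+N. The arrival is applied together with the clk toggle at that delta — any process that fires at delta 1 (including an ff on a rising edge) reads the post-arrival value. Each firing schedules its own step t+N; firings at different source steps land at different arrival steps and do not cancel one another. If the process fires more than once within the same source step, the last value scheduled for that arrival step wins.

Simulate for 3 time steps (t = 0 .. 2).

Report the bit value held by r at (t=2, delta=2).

[bits: n0,q,r,v,p,y,x,z,u,clk]
t=0: Δ0=1010011000 Δ1=1010011001 Δ2=1010101011 Δ3=1000101011 | 3Δ
t=1: Δ0=1000101011 Δ1=1001101010 | 1Δ
t=2: Δ0=1001101010 Δ1=1000101011 Δ2=1000101001 Δ3=1010101001 | 3Δ

0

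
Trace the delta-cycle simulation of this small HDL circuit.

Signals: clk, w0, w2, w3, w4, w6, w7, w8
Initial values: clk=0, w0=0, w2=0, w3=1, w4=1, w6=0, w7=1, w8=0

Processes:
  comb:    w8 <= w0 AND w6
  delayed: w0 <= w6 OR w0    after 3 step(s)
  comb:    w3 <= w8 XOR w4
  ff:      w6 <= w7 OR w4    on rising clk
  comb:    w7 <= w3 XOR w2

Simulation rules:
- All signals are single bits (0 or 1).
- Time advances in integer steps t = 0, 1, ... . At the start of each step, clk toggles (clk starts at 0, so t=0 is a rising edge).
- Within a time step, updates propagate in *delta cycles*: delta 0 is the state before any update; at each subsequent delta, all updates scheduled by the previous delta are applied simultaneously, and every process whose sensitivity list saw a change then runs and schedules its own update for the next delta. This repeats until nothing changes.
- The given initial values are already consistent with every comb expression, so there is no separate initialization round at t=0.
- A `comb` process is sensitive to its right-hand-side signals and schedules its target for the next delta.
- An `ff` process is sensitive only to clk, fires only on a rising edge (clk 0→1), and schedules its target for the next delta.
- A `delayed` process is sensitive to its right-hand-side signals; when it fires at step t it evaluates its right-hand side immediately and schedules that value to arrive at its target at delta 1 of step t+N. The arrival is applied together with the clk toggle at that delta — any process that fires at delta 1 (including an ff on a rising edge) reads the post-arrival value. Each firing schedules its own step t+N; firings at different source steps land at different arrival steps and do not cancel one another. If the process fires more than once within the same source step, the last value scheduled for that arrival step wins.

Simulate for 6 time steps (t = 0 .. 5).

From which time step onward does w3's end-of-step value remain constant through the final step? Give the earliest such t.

t=0 Δ0: clk=0 w4=1 w3=1 w7=1 w2=0 w8=0 w6=0 w0=0
  Δ1: clk:0→1
  Δ2: w6:0→1
  (2Δ to stable)
t=1 Δ0: clk=1 w4=1 w3=1 w7=1 w2=0 w8=0 w6=1 w0=0
  Δ1: clk:1→0
  (1Δ to stable)
t=2 Δ0: clk=0 w4=1 w3=1 w7=1 w2=0 w8=0 w6=1 w0=0
  Δ1: clk:0→1
  (1Δ to stable)
t=3 Δ0: clk=1 w4=1 w3=1 w7=1 w2=0 w8=0 w6=1 w0=0
  Δ1: clk:1→0, w0:0→1
  Δ2: w8:0→1
  Δ3: w3:1→0
  Δ4: w7:1→0
  (4Δ to stable)
t=4 Δ0: clk=0 w4=1 w3=0 w7=0 w2=0 w8=1 w6=1 w0=1
  Δ1: clk:0→1
  (1Δ to stable)
t=5 Δ0: clk=1 w4=1 w3=0 w7=0 w2=0 w8=1 w6=1 w0=1
  Δ1: clk:1→0
  (1Δ to stable)

3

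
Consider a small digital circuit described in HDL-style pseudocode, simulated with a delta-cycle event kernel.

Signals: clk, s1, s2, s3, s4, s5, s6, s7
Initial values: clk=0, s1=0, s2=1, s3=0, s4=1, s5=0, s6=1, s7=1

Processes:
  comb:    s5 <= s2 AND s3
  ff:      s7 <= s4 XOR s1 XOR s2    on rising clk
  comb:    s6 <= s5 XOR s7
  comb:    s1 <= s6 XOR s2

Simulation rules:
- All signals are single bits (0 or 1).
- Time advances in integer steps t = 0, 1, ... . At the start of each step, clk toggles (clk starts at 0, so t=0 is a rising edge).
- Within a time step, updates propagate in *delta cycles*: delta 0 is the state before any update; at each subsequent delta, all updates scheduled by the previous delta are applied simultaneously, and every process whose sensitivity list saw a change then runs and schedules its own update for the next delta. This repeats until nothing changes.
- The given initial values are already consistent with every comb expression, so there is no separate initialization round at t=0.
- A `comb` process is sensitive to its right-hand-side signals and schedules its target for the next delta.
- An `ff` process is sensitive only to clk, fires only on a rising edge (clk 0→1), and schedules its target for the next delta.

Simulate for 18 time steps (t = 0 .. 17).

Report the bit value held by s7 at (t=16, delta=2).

t=0 Δ0: clk=0 s6=1 s4=1 s3=0 s2=1 s1=0 s7=1 s5=0
  Δ1: clk:0→1
  Δ2: s7:1→0
  Δ3: s6:1→0
  Δ4: s1:0→1
  (4Δ to stable)
t=1 Δ0: clk=1 s6=0 s4=1 s3=0 s2=1 s1=1 s7=0 s5=0
  Δ1: clk:1→0
  (1Δ to stable)
t=2 Δ0: clk=0 s6=0 s4=1 s3=0 s2=1 s1=1 s7=0 s5=0
  Δ1: clk:0→1
  Δ2: s7:0→1
  Δ3: s6:0→1
  Δ4: s1:1→0
  (4Δ to stable)
t=3 Δ0: clk=1 s6=1 s4=1 s3=0 s2=1 s1=0 s7=1 s5=0
  Δ1: clk:1→0
  (1Δ to stable)
t=4 Δ0: clk=0 s6=1 s4=1 s3=0 s2=1 s1=0 s7=1 s5=0
  Δ1: clk:0→1
  Δ2: s7:1→0
  Δ3: s6:1→0
  Δ4: s1:0→1
  (4Δ to stable)
t=5 Δ0: clk=1 s6=0 s4=1 s3=0 s2=1 s1=1 s7=0 s5=0
  Δ1: clk:1→0
  (1Δ to stable)
t=6 Δ0: clk=0 s6=0 s4=1 s3=0 s2=1 s1=1 s7=0 s5=0
  Δ1: clk:0→1
  Δ2: s7:0→1
  Δ3: s6:0→1
  Δ4: s1:1→0
  (4Δ to stable)
t=7 Δ0: clk=1 s6=1 s4=1 s3=0 s2=1 s1=0 s7=1 s5=0
  Δ1: clk:1→0
  (1Δ to stable)
t=8 Δ0: clk=0 s6=1 s4=1 s3=0 s2=1 s1=0 s7=1 s5=0
  Δ1: clk:0→1
  Δ2: s7:1→0
  Δ3: s6:1→0
  Δ4: s1:0→1
  (4Δ to stable)
t=9 Δ0: clk=1 s6=0 s4=1 s3=0 s2=1 s1=1 s7=0 s5=0
  Δ1: clk:1→0
  (1Δ to stable)
t=10 Δ0: clk=0 s6=0 s4=1 s3=0 s2=1 s1=1 s7=0 s5=0
  Δ1: clk:0→1
  Δ2: s7:0→1
  Δ3: s6:0→1
  Δ4: s1:1→0
  (4Δ to stable)
t=11 Δ0: clk=1 s6=1 s4=1 s3=0 s2=1 s1=0 s7=1 s5=0
  Δ1: clk:1→0
  (1Δ to stable)
t=12 Δ0: clk=0 s6=1 s4=1 s3=0 s2=1 s1=0 s7=1 s5=0
  Δ1: clk:0→1
  Δ2: s7:1→0
  Δ3: s6:1→0
  Δ4: s1:0→1
  (4Δ to stable)
t=13 Δ0: clk=1 s6=0 s4=1 s3=0 s2=1 s1=1 s7=0 s5=0
  Δ1: clk:1→0
  (1Δ to stable)
t=14 Δ0: clk=0 s6=0 s4=1 s3=0 s2=1 s1=1 s7=0 s5=0
  Δ1: clk:0→1
  Δ2: s7:0→1
  Δ3: s6:0→1
  Δ4: s1:1→0
  (4Δ to stable)
t=15 Δ0: clk=1 s6=1 s4=1 s3=0 s2=1 s1=0 s7=1 s5=0
  Δ1: clk:1→0
  (1Δ to stable)
t=16 Δ0: clk=0 s6=1 s4=1 s3=0 s2=1 s1=0 s7=1 s5=0
  Δ1: clk:0→1
  Δ2: s7:1→0
  Δ3: s6:1→0
  Δ4: s1:0→1
  (4Δ to stable)
t=17 Δ0: clk=1 s6=0 s4=1 s3=0 s2=1 s1=1 s7=0 s5=0
  Δ1: clk:1→0
  (1Δ to stable)

0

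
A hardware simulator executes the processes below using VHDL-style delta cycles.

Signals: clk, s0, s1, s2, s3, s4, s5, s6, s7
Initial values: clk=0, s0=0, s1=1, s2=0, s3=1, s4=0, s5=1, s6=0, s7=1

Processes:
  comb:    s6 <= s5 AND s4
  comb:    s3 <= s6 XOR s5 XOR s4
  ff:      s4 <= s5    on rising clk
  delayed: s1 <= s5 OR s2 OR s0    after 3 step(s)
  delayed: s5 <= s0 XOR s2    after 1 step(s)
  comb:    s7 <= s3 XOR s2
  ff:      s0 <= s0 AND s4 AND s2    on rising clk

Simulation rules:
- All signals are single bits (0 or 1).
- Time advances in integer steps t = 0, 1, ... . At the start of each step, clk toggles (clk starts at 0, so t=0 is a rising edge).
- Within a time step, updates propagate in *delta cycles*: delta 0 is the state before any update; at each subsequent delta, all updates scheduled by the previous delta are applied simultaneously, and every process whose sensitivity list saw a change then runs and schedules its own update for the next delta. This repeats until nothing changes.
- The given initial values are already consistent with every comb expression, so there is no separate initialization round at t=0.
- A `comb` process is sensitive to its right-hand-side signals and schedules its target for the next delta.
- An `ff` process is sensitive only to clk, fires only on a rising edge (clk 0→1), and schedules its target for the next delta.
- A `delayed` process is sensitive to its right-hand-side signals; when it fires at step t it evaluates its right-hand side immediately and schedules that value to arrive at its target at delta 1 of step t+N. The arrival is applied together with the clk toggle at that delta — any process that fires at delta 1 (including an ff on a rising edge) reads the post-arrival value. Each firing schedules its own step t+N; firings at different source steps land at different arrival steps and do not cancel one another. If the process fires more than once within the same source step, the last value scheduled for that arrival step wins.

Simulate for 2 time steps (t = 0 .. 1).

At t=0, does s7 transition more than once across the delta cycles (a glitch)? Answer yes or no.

yes

[bits: s5,s3,s4,s6,s7,s2,s0,s1,clk]
t=0: Δ0=110010010 Δ1=110010011 Δ2=111010011 Δ3=101110011 Δ4=111100011 Δ5=111110011 | 5Δ
t=1: Δ0=111110011 Δ1=111110010 | 1Δ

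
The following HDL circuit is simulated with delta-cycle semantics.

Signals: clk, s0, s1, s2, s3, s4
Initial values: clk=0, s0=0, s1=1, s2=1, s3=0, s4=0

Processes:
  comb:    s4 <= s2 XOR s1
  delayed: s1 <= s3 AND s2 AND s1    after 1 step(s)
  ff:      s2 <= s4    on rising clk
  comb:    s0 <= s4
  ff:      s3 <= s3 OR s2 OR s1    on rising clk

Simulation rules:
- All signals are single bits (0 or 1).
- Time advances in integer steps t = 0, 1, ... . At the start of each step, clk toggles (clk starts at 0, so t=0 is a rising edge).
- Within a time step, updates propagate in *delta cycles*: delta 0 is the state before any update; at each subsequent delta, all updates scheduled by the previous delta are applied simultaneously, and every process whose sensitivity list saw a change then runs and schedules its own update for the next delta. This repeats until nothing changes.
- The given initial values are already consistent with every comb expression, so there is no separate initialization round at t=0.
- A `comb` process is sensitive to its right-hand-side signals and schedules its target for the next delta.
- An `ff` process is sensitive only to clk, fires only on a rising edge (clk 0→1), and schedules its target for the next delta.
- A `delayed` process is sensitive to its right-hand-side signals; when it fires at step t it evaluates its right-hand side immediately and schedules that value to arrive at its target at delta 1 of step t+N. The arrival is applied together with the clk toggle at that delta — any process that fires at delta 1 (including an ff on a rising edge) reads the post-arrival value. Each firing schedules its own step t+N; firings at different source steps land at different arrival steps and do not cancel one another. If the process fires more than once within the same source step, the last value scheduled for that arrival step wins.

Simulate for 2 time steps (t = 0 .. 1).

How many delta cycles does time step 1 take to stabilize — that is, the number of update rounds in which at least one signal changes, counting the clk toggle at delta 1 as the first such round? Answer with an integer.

[bits: s1,s0,clk,s3,s2,s4]
t=0: Δ0=100010 Δ1=101010 Δ2=101100 Δ3=101101 Δ4=111101 | 4Δ
t=1: Δ0=111101 Δ1=010101 Δ2=010100 Δ3=000100 | 3Δ

3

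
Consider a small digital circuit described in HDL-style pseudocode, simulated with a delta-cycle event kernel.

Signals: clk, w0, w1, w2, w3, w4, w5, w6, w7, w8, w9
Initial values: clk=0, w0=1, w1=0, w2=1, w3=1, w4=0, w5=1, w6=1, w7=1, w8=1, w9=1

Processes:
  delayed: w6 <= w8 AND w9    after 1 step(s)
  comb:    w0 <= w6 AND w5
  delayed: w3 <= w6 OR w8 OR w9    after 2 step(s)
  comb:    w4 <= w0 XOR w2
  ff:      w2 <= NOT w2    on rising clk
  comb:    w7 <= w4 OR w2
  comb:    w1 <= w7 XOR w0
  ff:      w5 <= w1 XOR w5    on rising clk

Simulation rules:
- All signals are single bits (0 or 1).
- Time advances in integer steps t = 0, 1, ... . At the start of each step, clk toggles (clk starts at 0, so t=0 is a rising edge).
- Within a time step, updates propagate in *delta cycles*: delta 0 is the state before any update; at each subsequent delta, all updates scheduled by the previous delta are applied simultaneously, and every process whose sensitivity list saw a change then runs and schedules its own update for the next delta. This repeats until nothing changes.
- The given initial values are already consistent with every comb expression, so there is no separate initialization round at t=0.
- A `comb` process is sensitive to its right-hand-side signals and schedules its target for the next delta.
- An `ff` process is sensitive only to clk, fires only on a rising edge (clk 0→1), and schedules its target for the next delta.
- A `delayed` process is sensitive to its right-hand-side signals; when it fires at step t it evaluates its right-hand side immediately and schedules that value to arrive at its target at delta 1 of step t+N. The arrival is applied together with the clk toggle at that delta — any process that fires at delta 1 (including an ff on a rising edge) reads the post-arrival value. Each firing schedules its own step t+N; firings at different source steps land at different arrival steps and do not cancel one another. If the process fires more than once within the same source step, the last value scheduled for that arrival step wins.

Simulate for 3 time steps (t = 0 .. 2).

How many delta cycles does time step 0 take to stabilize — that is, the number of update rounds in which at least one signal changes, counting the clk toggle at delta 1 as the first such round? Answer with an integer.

t=0 Δ0: w0=1 w1=0 w9=1 w4=0 w5=1 w6=1 w2=1 clk=0 w3=1 w8=1 w7=1
  Δ1: clk:0→1
  Δ2: w2:1→0
  Δ3: w4:0→1, w7:1→0
  Δ4: w1:0→1, w7:0→1
  Δ5: w1:1→0
  (5Δ to stable)
t=1 Δ0: w0=1 w1=0 w9=1 w4=1 w5=1 w6=1 w2=0 clk=1 w3=1 w8=1 w7=1
  Δ1: clk:1→0
  (1Δ to stable)
t=2 Δ0: w0=1 w1=0 w9=1 w4=1 w5=1 w6=1 w2=0 clk=0 w3=1 w8=1 w7=1
  Δ1: clk:0→1
  Δ2: w2:0→1
  Δ3: w4:1→0
  (3Δ to stable)

5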